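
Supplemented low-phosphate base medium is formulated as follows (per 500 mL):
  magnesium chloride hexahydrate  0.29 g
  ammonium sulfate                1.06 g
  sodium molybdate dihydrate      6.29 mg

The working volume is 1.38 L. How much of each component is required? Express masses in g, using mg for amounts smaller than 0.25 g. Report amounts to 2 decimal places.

Scale factor = 1380 mL / 500 mL = 2.76.
magnesium chloride hexahydrate: 0.29 g × (1380 mL / 500 mL) = 0.80 g
ammonium sulfate: 1.06 g × (1380 mL / 500 mL) = 2.93 g
sodium molybdate dihydrate: 6.29 mg × (1380 mL / 500 mL) = 17.36 mg

magnesium chloride hexahydrate 0.80 g; ammonium sulfate 2.93 g; sodium molybdate dihydrate 17.36 mg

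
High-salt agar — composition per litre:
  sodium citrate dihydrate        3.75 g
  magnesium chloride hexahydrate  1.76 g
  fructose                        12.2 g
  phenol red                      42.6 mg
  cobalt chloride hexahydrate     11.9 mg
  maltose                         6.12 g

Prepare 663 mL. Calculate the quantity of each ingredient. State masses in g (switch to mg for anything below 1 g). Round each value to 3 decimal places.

Ratio of target to recipe volume: 663 / 1000 = 0.663.
sodium citrate dihydrate: 3.75 g × (663 mL / 1000 mL) = 2.486 g
magnesium chloride hexahydrate: 1.76 g × (663 mL / 1000 mL) = 1.167 g
fructose: 12.2 g × (663 mL / 1000 mL) = 8.089 g
phenol red: 42.6 mg × (663 mL / 1000 mL) = 28.244 mg
cobalt chloride hexahydrate: 11.9 mg × (663 mL / 1000 mL) = 7.890 mg
maltose: 6.12 g × (663 mL / 1000 mL) = 4.058 g

sodium citrate dihydrate 2.486 g; magnesium chloride hexahydrate 1.167 g; fructose 8.089 g; phenol red 28.244 mg; cobalt chloride hexahydrate 7.890 mg; maltose 4.058 g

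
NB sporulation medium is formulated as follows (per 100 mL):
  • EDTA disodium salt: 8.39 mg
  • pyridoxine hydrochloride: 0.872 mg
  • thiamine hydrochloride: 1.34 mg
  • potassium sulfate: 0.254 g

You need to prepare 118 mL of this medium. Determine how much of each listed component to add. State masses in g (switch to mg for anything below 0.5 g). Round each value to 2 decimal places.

Scale factor = 118 mL / 100 mL = 1.18.
EDTA disodium salt: 8.39 mg × (118 mL / 100 mL) = 9.90 mg
pyridoxine hydrochloride: 0.872 mg × (118 mL / 100 mL) = 1.03 mg
thiamine hydrochloride: 1.34 mg × (118 mL / 100 mL) = 1.58 mg
potassium sulfate: 0.254 g × (118 mL / 100 mL) = 0.29972 g = 299.72 mg

EDTA disodium salt 9.90 mg; pyridoxine hydrochloride 1.03 mg; thiamine hydrochloride 1.58 mg; potassium sulfate 299.72 mg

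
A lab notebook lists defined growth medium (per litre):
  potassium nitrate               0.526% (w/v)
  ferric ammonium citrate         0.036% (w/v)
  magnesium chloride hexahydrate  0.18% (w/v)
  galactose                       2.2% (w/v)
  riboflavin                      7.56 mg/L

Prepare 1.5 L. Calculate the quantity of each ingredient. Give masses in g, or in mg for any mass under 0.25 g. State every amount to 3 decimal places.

potassium nitrate 7.890 g; ferric ammonium citrate 0.540 g; magnesium chloride hexahydrate 2.700 g; galactose 33.000 g; riboflavin 11.340 mg

Working volume: 1.5 L.
potassium nitrate: 0.526% w/v = 5.26 g/L → 5.26 × 1.5 L = 7.890 g
ferric ammonium citrate: 0.036% w/v = 0.36 g/L → 0.36 × 1.5 L = 0.540 g
magnesium chloride hexahydrate: 0.18 g per 100 mL × 1500 mL ÷ 100 = 2.700 g
galactose: 2.2% w/v = 22 g/L → 22 × 1.5 L = 33.000 g
riboflavin: 7.56 mg/L × 1.5 L = 11.340 mg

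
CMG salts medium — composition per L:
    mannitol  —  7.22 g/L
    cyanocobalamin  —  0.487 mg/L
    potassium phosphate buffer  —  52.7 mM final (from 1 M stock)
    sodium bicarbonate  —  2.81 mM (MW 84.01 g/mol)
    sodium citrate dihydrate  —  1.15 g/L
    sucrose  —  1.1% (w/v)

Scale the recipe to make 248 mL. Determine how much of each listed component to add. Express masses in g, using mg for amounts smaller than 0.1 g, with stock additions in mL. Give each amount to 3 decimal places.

Scale factor relative to 1 L: 0.248.
mannitol: 7.22 g/L × 0.248 L = 1.791 g
cyanocobalamin: 0.487 mg/L × 0.248 L = 0.121 mg
potassium phosphate buffer: dilute stock: 52.7 mM × 248 mL ÷ 1000 mM = 13.070 mL
sodium bicarbonate: 2.81 mmol/L × 84.01 mg/mmol × 0.248 L = 58.545 mg
sodium citrate dihydrate: 1.15 g/L × 0.248 L = 0.285 g
sucrose: 1.1 g per 100 mL × 248 mL ÷ 100 = 2.728 g

mannitol 1.791 g; cyanocobalamin 0.121 mg; potassium phosphate buffer 13.070 mL; sodium bicarbonate 58.545 mg; sodium citrate dihydrate 0.285 g; sucrose 2.728 g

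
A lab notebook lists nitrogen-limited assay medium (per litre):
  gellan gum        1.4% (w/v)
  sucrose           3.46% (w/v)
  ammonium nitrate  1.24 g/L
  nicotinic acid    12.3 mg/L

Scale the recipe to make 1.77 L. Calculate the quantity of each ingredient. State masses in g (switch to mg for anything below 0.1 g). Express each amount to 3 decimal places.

Working volume: 1.77 L.
gellan gum: 1.4 g per 100 mL × 1770 mL ÷ 100 = 24.780 g
sucrose: 3.46 g per 100 mL × 1770 mL ÷ 100 = 61.242 g
ammonium nitrate: 1.24 g/L × 1.77 L = 2.195 g
nicotinic acid: 12.3 mg/L × 1.77 L = 21.771 mg

gellan gum 24.780 g; sucrose 61.242 g; ammonium nitrate 2.195 g; nicotinic acid 21.771 mg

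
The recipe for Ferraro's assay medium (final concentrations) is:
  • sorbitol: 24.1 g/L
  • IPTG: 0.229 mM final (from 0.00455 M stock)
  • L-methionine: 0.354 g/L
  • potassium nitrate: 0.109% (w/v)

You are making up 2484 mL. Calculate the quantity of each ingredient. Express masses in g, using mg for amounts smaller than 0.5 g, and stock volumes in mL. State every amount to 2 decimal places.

sorbitol 59.86 g; IPTG 125.02 mL; L-methionine 0.88 g; potassium nitrate 2.71 g

Scale factor relative to 1 L: 2.484.
sorbitol: 24.1 g/L × 2.484 L = 59.86 g
IPTG: C1V1 = C2V2 → 0.229 mM × 2484 mL ÷ 4.55 mM = 125.02 mL
L-methionine: 0.354 g/L × 2.484 L = 0.88 g
potassium nitrate: 0.109 g per 100 mL × 2484 mL ÷ 100 = 2.71 g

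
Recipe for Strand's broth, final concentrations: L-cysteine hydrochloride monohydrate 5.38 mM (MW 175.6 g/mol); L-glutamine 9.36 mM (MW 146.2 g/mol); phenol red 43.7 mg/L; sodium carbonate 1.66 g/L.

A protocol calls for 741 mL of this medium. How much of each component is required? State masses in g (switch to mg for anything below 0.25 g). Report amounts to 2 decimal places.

Target volume = 741 mL = 0.741 L.
L-cysteine hydrochloride monohydrate: 5.38 mmol/L × 175.6 g/mol × 0.741 L ÷ 1000 = 0.70 g
L-glutamine: 9.36 mmol/L × 146.2 g/mol × 0.741 L ÷ 1000 = 1.01 g
phenol red: 43.7 mg/L × 0.741 L = 32.38 mg
sodium carbonate: 1.66 g/L × 0.741 L = 1.23 g

L-cysteine hydrochloride monohydrate 0.70 g; L-glutamine 1.01 g; phenol red 32.38 mg; sodium carbonate 1.23 g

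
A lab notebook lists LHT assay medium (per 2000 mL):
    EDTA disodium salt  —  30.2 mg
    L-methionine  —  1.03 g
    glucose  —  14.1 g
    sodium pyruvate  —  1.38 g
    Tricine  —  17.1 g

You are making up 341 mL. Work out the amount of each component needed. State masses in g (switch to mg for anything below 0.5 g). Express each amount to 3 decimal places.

EDTA disodium salt 5.149 mg; L-methionine 175.615 mg; glucose 2.404 g; sodium pyruvate 235.290 mg; Tricine 2.916 g

Ratio of target to recipe volume: 341 / 2000 = 0.1705.
EDTA disodium salt: 30.2 mg × (341 mL / 2000 mL) = 5.149 mg
L-methionine: 1.03 g × (341 mL / 2000 mL) = 0.175615 g = 175.615 mg
glucose: 14.1 g × (341 mL / 2000 mL) = 2.404 g
sodium pyruvate: 1.38 g × (341 mL / 2000 mL) = 0.23529 g = 235.290 mg
Tricine: 17.1 g × (341 mL / 2000 mL) = 2.916 g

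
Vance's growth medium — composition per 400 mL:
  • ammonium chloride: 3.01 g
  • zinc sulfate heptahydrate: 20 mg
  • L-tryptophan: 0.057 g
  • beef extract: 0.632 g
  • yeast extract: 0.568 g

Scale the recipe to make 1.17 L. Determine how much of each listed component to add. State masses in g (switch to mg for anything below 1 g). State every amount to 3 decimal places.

ammonium chloride 8.804 g; zinc sulfate heptahydrate 58.500 mg; L-tryptophan 166.725 mg; beef extract 1.849 g; yeast extract 1.661 g

Scale factor = 1170 mL / 400 mL = 2.925.
ammonium chloride: 3.01 g × (1170 mL / 400 mL) = 8.804 g
zinc sulfate heptahydrate: 20 mg × (1170 mL / 400 mL) = 58.500 mg
L-tryptophan: 0.057 g × (1170 mL / 400 mL) = 0.166725 g = 166.725 mg
beef extract: 0.632 g × (1170 mL / 400 mL) = 1.849 g
yeast extract: 0.568 g × (1170 mL / 400 mL) = 1.661 g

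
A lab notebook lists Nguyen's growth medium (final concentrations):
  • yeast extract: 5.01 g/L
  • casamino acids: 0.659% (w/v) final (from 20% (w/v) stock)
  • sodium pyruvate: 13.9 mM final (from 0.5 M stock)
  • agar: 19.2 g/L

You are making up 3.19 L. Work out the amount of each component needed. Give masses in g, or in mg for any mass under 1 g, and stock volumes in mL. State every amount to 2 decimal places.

Scale factor relative to 1 L: 3.19.
yeast extract: 5.01 g/L × 3.19 L = 15.98 g
casamino acids: dilute stock: 0.659% ÷ 20% × 3190 mL = 105.11 mL
sodium pyruvate: V = C2·V2/C1 = 13.9 mM × 3190 mL ÷ 500 mM = 88.68 mL
agar: 19.2 g/L × 3.19 L = 61.25 g

yeast extract 15.98 g; casamino acids 105.11 mL; sodium pyruvate 88.68 mL; agar 61.25 g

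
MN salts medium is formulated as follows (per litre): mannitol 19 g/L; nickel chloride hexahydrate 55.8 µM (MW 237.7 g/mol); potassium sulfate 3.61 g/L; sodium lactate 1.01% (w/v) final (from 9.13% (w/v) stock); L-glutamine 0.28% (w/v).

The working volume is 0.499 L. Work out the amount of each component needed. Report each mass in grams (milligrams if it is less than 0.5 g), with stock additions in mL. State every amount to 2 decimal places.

Working volume: 0.499 L.
mannitol: 19 g/L × 0.499 L = 9.48 g
nickel chloride hexahydrate: 55.8 µmol/L × 237.7 g/mol × 0.499 L ÷ 1000 = 6.62 mg
potassium sulfate: 3.61 g/L × 0.499 L = 1.80 g
sodium lactate: V = C2·V2/C1 = 1.01% ÷ 9.13% × 499 mL = 55.20 mL
L-glutamine: 0.28% w/v = 2.8 g/L → 2.8 × 0.499 L = 1.40 g

mannitol 9.48 g; nickel chloride hexahydrate 6.62 mg; potassium sulfate 1.80 g; sodium lactate 55.20 mL; L-glutamine 1.40 g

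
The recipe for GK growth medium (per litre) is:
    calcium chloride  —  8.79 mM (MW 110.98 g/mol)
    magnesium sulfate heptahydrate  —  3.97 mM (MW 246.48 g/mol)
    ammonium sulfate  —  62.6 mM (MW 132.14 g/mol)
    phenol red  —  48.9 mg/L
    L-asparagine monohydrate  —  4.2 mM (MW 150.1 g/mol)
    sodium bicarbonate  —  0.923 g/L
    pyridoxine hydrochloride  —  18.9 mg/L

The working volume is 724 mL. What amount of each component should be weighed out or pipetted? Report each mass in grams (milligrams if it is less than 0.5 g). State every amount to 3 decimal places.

Scale factor relative to 1 L: 0.724.
calcium chloride: 8.79 mmol/L × 110.98 g/mol × 0.724 L ÷ 1000 = 0.706 g
magnesium sulfate heptahydrate: 3.97 mmol/L × 246.48 g/mol × 0.724 L ÷ 1000 = 0.708 g
ammonium sulfate: 62.6 mmol/L × 132.14 g/mol × 0.724 L ÷ 1000 = 5.989 g
phenol red: 48.9 mg/L × 0.724 L = 35.404 mg
L-asparagine monohydrate: 4.2 mmol/L × 150.1 mg/mmol × 0.724 L = 456.424 mg
sodium bicarbonate: 0.923 g/L × 0.724 L = 0.668 g
pyridoxine hydrochloride: 18.9 mg/L × 0.724 L = 13.684 mg

calcium chloride 0.706 g; magnesium sulfate heptahydrate 0.708 g; ammonium sulfate 5.989 g; phenol red 35.404 mg; L-asparagine monohydrate 456.424 mg; sodium bicarbonate 0.668 g; pyridoxine hydrochloride 13.684 mg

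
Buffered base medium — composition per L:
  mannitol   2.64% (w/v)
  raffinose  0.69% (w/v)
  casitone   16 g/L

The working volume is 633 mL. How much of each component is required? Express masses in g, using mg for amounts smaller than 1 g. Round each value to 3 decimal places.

Target volume = 633 mL = 0.633 L.
mannitol: 2.64 g per 100 mL × 633 mL ÷ 100 = 16.711 g
raffinose: 0.69% w/v = 6.9 g/L → 6.9 × 0.633 L = 4.368 g
casitone: 16 g/L × 0.633 L = 10.128 g

mannitol 16.711 g; raffinose 4.368 g; casitone 10.128 g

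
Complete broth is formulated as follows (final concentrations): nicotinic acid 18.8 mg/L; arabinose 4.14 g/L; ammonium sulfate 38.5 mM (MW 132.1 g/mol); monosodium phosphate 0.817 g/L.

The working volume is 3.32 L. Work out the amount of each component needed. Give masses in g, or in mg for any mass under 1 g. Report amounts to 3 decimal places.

nicotinic acid 62.416 mg; arabinose 13.745 g; ammonium sulfate 16.885 g; monosodium phosphate 2.712 g

Working volume: 3.32 L.
nicotinic acid: 18.8 mg/L × 3.32 L = 62.416 mg
arabinose: 4.14 g/L × 3.32 L = 13.745 g
ammonium sulfate: 38.5 mmol/L × 132.1 g/mol × 3.32 L ÷ 1000 = 16.885 g
monosodium phosphate: 0.817 g/L × 3.32 L = 2.712 g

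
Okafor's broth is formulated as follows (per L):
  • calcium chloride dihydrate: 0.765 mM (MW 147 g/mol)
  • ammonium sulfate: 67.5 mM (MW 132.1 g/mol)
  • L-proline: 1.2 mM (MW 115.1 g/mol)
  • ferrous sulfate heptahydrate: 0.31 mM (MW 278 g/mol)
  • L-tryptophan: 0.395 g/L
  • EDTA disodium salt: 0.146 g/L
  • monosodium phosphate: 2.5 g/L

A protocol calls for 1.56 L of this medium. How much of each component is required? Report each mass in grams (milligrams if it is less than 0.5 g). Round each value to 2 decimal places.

Working volume: 1.56 L.
calcium chloride dihydrate: 0.765 mmol/L × 147 mg/mmol × 1.56 L = 175.43 mg
ammonium sulfate: 67.5 mmol/L × 132.1 g/mol × 1.56 L ÷ 1000 = 13.91 g
L-proline: 1.2 mmol/L × 115.1 mg/mmol × 1.56 L = 215.47 mg
ferrous sulfate heptahydrate: 0.31 mmol/L × 278 mg/mmol × 1.56 L = 134.44 mg
L-tryptophan: 0.395 g/L × 1.56 L = 0.62 g
EDTA disodium salt: 0.146 g/L × 1.56 L = 0.22776 g = 227.76 mg
monosodium phosphate: 2.5 g/L × 1.56 L = 3.90 g

calcium chloride dihydrate 175.43 mg; ammonium sulfate 13.91 g; L-proline 215.47 mg; ferrous sulfate heptahydrate 134.44 mg; L-tryptophan 0.62 g; EDTA disodium salt 227.76 mg; monosodium phosphate 3.90 g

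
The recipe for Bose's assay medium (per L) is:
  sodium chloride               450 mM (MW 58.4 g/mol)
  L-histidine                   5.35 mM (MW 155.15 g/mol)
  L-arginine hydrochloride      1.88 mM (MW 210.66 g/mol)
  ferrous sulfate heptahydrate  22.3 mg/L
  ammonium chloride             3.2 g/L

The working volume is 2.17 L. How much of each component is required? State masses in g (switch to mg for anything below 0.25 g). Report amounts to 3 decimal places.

sodium chloride 57.028 g; L-histidine 1.801 g; L-arginine hydrochloride 0.859 g; ferrous sulfate heptahydrate 48.391 mg; ammonium chloride 6.944 g

Working volume: 2.17 L.
sodium chloride: 450 mmol/L × 58.4 g/mol × 2.17 L ÷ 1000 = 57.028 g
L-histidine: 5.35 mmol/L × 155.15 g/mol × 2.17 L ÷ 1000 = 1.801 g
L-arginine hydrochloride: 1.88 mmol/L × 210.66 g/mol × 2.17 L ÷ 1000 = 0.859 g
ferrous sulfate heptahydrate: 22.3 mg/L × 2.17 L = 48.391 mg
ammonium chloride: 3.2 g/L × 2.17 L = 6.944 g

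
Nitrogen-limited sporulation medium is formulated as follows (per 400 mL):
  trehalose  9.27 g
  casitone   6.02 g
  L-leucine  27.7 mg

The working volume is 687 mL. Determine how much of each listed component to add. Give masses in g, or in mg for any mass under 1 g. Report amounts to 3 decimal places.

trehalose 15.921 g; casitone 10.339 g; L-leucine 47.575 mg

Scale factor = 687 mL / 400 mL = 1.7175.
trehalose: 9.27 g × (687 mL / 400 mL) = 15.921 g
casitone: 6.02 g × (687 mL / 400 mL) = 10.339 g
L-leucine: 27.7 mg × (687 mL / 400 mL) = 47.575 mg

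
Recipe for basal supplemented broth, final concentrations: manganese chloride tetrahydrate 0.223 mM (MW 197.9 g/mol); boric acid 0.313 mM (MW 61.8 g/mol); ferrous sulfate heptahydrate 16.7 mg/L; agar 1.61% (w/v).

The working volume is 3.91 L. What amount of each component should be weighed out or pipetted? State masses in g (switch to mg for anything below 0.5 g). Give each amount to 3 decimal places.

manganese chloride tetrahydrate 172.555 mg; boric acid 75.633 mg; ferrous sulfate heptahydrate 65.297 mg; agar 62.951 g

Working volume: 3.91 L.
manganese chloride tetrahydrate: 0.223 mmol/L × 197.9 mg/mmol × 3.91 L = 172.555 mg
boric acid: 0.313 mmol/L × 61.8 mg/mmol × 3.91 L = 75.633 mg
ferrous sulfate heptahydrate: 16.7 mg/L × 3.91 L = 65.297 mg
agar: 1.61% w/v = 16.1 g/L → 16.1 × 3.91 L = 62.951 g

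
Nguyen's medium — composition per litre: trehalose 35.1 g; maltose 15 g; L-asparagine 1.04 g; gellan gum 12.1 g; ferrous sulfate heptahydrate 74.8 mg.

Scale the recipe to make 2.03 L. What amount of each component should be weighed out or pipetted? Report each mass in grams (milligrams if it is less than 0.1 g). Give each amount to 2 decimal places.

trehalose 71.25 g; maltose 30.45 g; L-asparagine 2.11 g; gellan gum 24.56 g; ferrous sulfate heptahydrate 0.15 g

Scale factor = 2030 mL / 1000 mL = 2.03.
trehalose: 35.1 g × (2030 mL / 1000 mL) = 71.25 g
maltose: 15 g × (2030 mL / 1000 mL) = 30.45 g
L-asparagine: 1.04 g × (2030 mL / 1000 mL) = 2.11 g
gellan gum: 12.1 g × (2030 mL / 1000 mL) = 24.56 g
ferrous sulfate heptahydrate: 74.8 mg × (2030 mL / 1000 mL) = 151.844 mg = 0.15 g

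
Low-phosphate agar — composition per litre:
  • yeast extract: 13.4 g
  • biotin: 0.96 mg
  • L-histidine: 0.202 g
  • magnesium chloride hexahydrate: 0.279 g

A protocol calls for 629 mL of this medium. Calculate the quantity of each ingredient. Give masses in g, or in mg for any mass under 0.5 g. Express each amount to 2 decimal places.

Scale factor = 629 mL / 1000 mL = 0.629.
yeast extract: 13.4 g × (629 mL / 1000 mL) = 8.43 g
biotin: 0.96 mg × (629 mL / 1000 mL) = 0.60 mg
L-histidine: 0.202 g × (629 mL / 1000 mL) = 0.127058 g = 127.06 mg
magnesium chloride hexahydrate: 0.279 g × (629 mL / 1000 mL) = 0.175491 g = 175.49 mg

yeast extract 8.43 g; biotin 0.60 mg; L-histidine 127.06 mg; magnesium chloride hexahydrate 175.49 mg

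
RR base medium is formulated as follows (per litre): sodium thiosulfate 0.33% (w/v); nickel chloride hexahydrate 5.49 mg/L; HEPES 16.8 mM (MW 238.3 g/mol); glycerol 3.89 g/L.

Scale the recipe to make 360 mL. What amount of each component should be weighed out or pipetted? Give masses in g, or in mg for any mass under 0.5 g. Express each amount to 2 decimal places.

Scale factor relative to 1 L: 0.36.
sodium thiosulfate: 0.33% w/v = 3.3 g/L → 3.3 × 0.36 L = 1.19 g
nickel chloride hexahydrate: 5.49 mg/L × 0.36 L = 1.98 mg
HEPES: 16.8 mmol/L × 238.3 g/mol × 0.36 L ÷ 1000 = 1.44 g
glycerol: 3.89 g/L × 0.36 L = 1.40 g

sodium thiosulfate 1.19 g; nickel chloride hexahydrate 1.98 mg; HEPES 1.44 g; glycerol 1.40 g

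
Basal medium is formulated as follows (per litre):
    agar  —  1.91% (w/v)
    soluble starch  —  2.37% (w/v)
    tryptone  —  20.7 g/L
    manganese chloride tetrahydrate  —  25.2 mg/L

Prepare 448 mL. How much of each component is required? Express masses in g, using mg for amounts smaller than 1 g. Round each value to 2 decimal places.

Scale factor relative to 1 L: 0.448.
agar: 1.91% w/v = 19.1 g/L → 19.1 × 0.448 L = 8.56 g
soluble starch: 2.37% w/v = 23.7 g/L → 23.7 × 0.448 L = 10.62 g
tryptone: 20.7 g/L × 0.448 L = 9.27 g
manganese chloride tetrahydrate: 25.2 mg/L × 0.448 L = 11.29 mg

agar 8.56 g; soluble starch 10.62 g; tryptone 9.27 g; manganese chloride tetrahydrate 11.29 mg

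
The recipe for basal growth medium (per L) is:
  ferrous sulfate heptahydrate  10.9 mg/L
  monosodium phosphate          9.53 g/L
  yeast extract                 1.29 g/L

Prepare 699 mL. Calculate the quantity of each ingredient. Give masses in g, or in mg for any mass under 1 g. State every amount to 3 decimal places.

Working volume: 699 mL = 0.699 L.
ferrous sulfate heptahydrate: 10.9 mg/L × 0.699 L = 7.619 mg
monosodium phosphate: 9.53 g/L × 0.699 L = 6.661 g
yeast extract: 1.29 g/L × 0.699 L = 0.90171 g = 901.710 mg

ferrous sulfate heptahydrate 7.619 mg; monosodium phosphate 6.661 g; yeast extract 901.710 mg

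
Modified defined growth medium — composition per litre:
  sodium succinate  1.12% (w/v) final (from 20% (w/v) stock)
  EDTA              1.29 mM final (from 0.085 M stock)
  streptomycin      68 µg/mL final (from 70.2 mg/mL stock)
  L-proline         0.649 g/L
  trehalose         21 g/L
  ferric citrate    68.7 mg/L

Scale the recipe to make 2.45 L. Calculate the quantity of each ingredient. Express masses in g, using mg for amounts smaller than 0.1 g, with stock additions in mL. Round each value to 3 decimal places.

sodium succinate 137.200 mL; EDTA 37.182 mL; streptomycin 2.373 mL; L-proline 1.590 g; trehalose 51.450 g; ferric citrate 0.168 g

Scale factor relative to 1 L: 2.45.
sodium succinate: V = C2·V2/C1 = 1.12% ÷ 20% × 2450 mL = 137.200 mL
EDTA: V = C2·V2/C1 = 1.29 mM × 2450 mL ÷ 85 mM = 37.182 mL
streptomycin: C1V1 = C2V2 → 68 µg/mL × 2450 mL ÷ 70200 µg/mL = 2.373 mL
L-proline: 0.649 g/L × 2.45 L = 1.590 g
trehalose: 21 g/L × 2.45 L = 51.450 g
ferric citrate: 68.7 mg/L × 2.45 L = 168.315 mg = 0.168 g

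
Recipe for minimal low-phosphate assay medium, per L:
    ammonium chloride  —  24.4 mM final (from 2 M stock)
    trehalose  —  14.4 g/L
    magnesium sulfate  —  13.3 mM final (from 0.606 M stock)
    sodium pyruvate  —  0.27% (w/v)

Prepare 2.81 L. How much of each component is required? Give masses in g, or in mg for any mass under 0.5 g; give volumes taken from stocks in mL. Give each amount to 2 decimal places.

ammonium chloride 34.28 mL; trehalose 40.46 g; magnesium sulfate 61.67 mL; sodium pyruvate 7.59 g

Scale factor relative to 1 L: 2.81.
ammonium chloride: C1V1 = C2V2 → 24.4 mM × 2810 mL ÷ 2000 mM = 34.28 mL
trehalose: 14.4 g/L × 2.81 L = 40.46 g
magnesium sulfate: dilute stock: 13.3 mM × 2810 mL ÷ 606 mM = 61.67 mL
sodium pyruvate: 0.27% w/v = 2.7 g/L → 2.7 × 2.81 L = 7.59 g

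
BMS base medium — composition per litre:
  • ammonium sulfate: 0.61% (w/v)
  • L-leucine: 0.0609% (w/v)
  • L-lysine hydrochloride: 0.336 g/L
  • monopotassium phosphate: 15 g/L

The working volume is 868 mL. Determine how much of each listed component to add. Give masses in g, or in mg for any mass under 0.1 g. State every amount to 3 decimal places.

ammonium sulfate 5.295 g; L-leucine 0.529 g; L-lysine hydrochloride 0.292 g; monopotassium phosphate 13.020 g

Working volume: 868 mL = 0.868 L.
ammonium sulfate: 0.61% w/v = 6.1 g/L → 6.1 × 0.868 L = 5.295 g
L-leucine: 0.0609 g per 100 mL × 868 mL ÷ 100 = 0.529 g
L-lysine hydrochloride: 0.336 g/L × 0.868 L = 0.292 g
monopotassium phosphate: 15 g/L × 0.868 L = 13.020 g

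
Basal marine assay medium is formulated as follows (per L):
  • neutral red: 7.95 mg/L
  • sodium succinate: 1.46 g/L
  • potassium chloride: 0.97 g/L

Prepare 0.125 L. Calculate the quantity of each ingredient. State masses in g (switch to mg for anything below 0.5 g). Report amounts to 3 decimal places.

neutral red 0.994 mg; sodium succinate 182.500 mg; potassium chloride 121.250 mg

Working volume: 0.125 L.
neutral red: 7.95 mg/L × 0.125 L = 0.994 mg
sodium succinate: 1.46 g/L × 0.125 L = 0.1825 g = 182.500 mg
potassium chloride: 0.97 g/L × 0.125 L = 0.12125 g = 121.250 mg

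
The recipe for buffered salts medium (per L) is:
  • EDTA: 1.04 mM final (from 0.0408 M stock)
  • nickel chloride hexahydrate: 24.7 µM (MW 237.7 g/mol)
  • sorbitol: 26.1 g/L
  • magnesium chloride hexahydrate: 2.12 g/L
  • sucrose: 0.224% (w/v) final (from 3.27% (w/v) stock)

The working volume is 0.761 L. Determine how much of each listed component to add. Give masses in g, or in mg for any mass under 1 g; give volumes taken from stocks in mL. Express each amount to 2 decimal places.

Scale factor relative to 1 L: 0.761.
EDTA: V = C2·V2/C1 = 1.04 mM × 761 mL ÷ 40.8 mM = 19.40 mL
nickel chloride hexahydrate: 24.7 µmol/L × 237.7 g/mol × 0.761 L ÷ 1000 = 4.47 mg
sorbitol: 26.1 g/L × 0.761 L = 19.86 g
magnesium chloride hexahydrate: 2.12 g/L × 0.761 L = 1.61 g
sucrose: dilute stock: 0.224% ÷ 3.27% × 761 mL = 52.13 mL

EDTA 19.40 mL; nickel chloride hexahydrate 4.47 mg; sorbitol 19.86 g; magnesium chloride hexahydrate 1.61 g; sucrose 52.13 mL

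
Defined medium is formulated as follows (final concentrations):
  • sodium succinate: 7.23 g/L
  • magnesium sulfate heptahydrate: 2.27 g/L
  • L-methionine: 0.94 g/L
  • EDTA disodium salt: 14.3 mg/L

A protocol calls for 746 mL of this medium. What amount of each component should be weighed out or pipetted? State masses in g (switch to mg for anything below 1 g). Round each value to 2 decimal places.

sodium succinate 5.39 g; magnesium sulfate heptahydrate 1.69 g; L-methionine 701.24 mg; EDTA disodium salt 10.67 mg

Target volume = 746 mL = 0.746 L.
sodium succinate: 7.23 g/L × 0.746 L = 5.39 g
magnesium sulfate heptahydrate: 2.27 g/L × 0.746 L = 1.69 g
L-methionine: 0.94 g/L × 0.746 L = 0.70124 g = 701.24 mg
EDTA disodium salt: 14.3 mg/L × 0.746 L = 10.67 mg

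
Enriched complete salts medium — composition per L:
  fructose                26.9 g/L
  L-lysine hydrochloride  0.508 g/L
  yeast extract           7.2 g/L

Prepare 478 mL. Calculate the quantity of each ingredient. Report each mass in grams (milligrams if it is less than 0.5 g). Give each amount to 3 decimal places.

fructose 12.858 g; L-lysine hydrochloride 242.824 mg; yeast extract 3.442 g

Working volume: 478 mL = 0.478 L.
fructose: 26.9 g/L × 0.478 L = 12.858 g
L-lysine hydrochloride: 0.508 g/L × 0.478 L = 0.242824 g = 242.824 mg
yeast extract: 7.2 g/L × 0.478 L = 3.442 g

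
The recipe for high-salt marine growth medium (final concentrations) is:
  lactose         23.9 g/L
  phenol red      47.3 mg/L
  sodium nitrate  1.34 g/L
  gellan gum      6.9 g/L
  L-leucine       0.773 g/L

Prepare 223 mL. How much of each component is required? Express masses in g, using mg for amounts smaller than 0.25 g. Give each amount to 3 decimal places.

Target volume = 223 mL = 0.223 L.
lactose: 23.9 g/L × 0.223 L = 5.330 g
phenol red: 47.3 mg/L × 0.223 L = 10.548 mg
sodium nitrate: 1.34 g/L × 0.223 L = 0.299 g
gellan gum: 6.9 g/L × 0.223 L = 1.539 g
L-leucine: 0.773 g/L × 0.223 L = 0.172379 g = 172.379 mg

lactose 5.330 g; phenol red 10.548 mg; sodium nitrate 0.299 g; gellan gum 1.539 g; L-leucine 172.379 mg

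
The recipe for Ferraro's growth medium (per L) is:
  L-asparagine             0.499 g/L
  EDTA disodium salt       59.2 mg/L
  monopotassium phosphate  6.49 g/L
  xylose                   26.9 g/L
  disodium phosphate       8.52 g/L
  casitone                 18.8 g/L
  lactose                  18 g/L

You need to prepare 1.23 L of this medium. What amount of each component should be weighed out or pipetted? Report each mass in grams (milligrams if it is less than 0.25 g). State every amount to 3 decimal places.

L-asparagine 0.614 g; EDTA disodium salt 72.816 mg; monopotassium phosphate 7.983 g; xylose 33.087 g; disodium phosphate 10.480 g; casitone 23.124 g; lactose 22.140 g

Scale factor relative to 1 L: 1.23.
L-asparagine: 0.499 g/L × 1.23 L = 0.614 g
EDTA disodium salt: 59.2 mg/L × 1.23 L = 72.816 mg
monopotassium phosphate: 6.49 g/L × 1.23 L = 7.983 g
xylose: 26.9 g/L × 1.23 L = 33.087 g
disodium phosphate: 8.52 g/L × 1.23 L = 10.480 g
casitone: 18.8 g/L × 1.23 L = 23.124 g
lactose: 18 g/L × 1.23 L = 22.140 g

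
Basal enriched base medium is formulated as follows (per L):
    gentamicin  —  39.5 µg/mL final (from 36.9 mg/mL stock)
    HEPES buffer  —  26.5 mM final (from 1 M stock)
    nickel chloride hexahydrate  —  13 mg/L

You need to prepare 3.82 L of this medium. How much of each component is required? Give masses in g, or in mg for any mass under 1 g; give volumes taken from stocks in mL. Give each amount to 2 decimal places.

gentamicin 4.09 mL; HEPES buffer 101.23 mL; nickel chloride hexahydrate 49.66 mg

Scale factor relative to 1 L: 3.82.
gentamicin: dilute stock: 39.5 µg/mL × 3820 mL ÷ 36900 µg/mL = 4.09 mL
HEPES buffer: V = C2·V2/C1 = 26.5 mM × 3820 mL ÷ 1000 mM = 101.23 mL
nickel chloride hexahydrate: 13 mg/L × 3.82 L = 49.66 mg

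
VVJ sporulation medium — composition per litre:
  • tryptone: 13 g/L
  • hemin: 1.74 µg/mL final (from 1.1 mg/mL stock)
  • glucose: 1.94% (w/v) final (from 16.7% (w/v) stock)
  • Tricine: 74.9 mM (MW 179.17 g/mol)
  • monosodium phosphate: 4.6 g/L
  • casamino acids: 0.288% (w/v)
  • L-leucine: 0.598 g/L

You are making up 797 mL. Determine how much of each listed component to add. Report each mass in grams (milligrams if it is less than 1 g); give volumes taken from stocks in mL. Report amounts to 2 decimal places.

Target volume = 797 mL = 0.797 L.
tryptone: 13 g/L × 0.797 L = 10.36 g
hemin: C1V1 = C2V2 → 1.74 µg/mL × 797 mL ÷ 1100 µg/mL = 1.26 mL
glucose: C1V1 = C2V2 → 1.94% ÷ 16.7% × 797 mL = 92.59 mL
Tricine: 74.9 mmol/L × 179.17 g/mol × 0.797 L ÷ 1000 = 10.70 g
monosodium phosphate: 4.6 g/L × 0.797 L = 3.67 g
casamino acids: 0.288% w/v = 2.88 g/L → 2.88 × 0.797 L = 2.30 g
L-leucine: 0.598 g/L × 0.797 L = 0.476606 g = 476.61 mg

tryptone 10.36 g; hemin 1.26 mL; glucose 92.59 mL; Tricine 10.70 g; monosodium phosphate 3.67 g; casamino acids 2.30 g; L-leucine 476.61 mg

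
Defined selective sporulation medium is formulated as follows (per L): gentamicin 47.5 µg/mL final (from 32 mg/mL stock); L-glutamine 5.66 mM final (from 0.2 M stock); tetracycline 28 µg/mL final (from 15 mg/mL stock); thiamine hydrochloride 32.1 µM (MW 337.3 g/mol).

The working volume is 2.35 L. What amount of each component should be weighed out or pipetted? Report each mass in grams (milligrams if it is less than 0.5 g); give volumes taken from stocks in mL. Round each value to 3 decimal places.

gentamicin 3.488 mL; L-glutamine 66.505 mL; tetracycline 4.387 mL; thiamine hydrochloride 25.444 mg

Scale factor relative to 1 L: 2.35.
gentamicin: dilute stock: 47.5 µg/mL × 2350 mL ÷ 32000 µg/mL = 3.488 mL
L-glutamine: C1V1 = C2V2 → 5.66 mM × 2350 mL ÷ 200 mM = 66.505 mL
tetracycline: V = C2·V2/C1 = 28 µg/mL × 2350 mL ÷ 15000 µg/mL = 4.387 mL
thiamine hydrochloride: 32.1 µmol/L × 337.3 g/mol × 2.35 L ÷ 1000 = 25.444 mg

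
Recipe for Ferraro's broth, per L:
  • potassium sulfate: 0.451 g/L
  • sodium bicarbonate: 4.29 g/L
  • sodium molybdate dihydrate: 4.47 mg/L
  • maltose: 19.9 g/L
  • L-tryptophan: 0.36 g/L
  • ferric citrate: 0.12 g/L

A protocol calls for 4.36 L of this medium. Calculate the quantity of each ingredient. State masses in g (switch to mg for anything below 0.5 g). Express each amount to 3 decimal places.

potassium sulfate 1.966 g; sodium bicarbonate 18.704 g; sodium molybdate dihydrate 19.489 mg; maltose 86.764 g; L-tryptophan 1.570 g; ferric citrate 0.523 g

Scale factor relative to 1 L: 4.36.
potassium sulfate: 0.451 g/L × 4.36 L = 1.966 g
sodium bicarbonate: 4.29 g/L × 4.36 L = 18.704 g
sodium molybdate dihydrate: 4.47 mg/L × 4.36 L = 19.489 mg
maltose: 19.9 g/L × 4.36 L = 86.764 g
L-tryptophan: 0.36 g/L × 4.36 L = 1.570 g
ferric citrate: 0.12 g/L × 4.36 L = 0.523 g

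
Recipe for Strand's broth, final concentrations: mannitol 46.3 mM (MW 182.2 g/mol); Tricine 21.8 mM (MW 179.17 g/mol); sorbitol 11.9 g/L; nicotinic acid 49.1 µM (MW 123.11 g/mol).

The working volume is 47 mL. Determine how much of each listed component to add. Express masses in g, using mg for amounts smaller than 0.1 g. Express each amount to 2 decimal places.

mannitol 0.40 g; Tricine 0.18 g; sorbitol 0.56 g; nicotinic acid 0.28 mg

Target volume = 47 mL = 0.047 L.
mannitol: 46.3 mmol/L × 182.2 g/mol × 0.047 L ÷ 1000 = 0.40 g
Tricine: 21.8 mmol/L × 179.17 g/mol × 0.047 L ÷ 1000 = 0.18 g
sorbitol: 11.9 g/L × 0.047 L = 0.56 g
nicotinic acid: 49.1 µmol/L × 123.11 g/mol × 0.047 L ÷ 1000 = 0.28 mg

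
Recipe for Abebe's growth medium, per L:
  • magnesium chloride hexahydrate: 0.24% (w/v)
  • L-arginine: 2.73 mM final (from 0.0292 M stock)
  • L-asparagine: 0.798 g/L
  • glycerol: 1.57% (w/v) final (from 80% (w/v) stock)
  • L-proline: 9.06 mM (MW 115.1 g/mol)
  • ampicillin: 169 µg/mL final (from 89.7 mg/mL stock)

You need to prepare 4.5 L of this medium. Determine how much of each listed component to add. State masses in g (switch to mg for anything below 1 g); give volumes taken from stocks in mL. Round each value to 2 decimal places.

Working volume: 4.5 L.
magnesium chloride hexahydrate: 0.24% w/v = 2.4 g/L → 2.4 × 4.5 L = 10.80 g
L-arginine: dilute stock: 2.73 mM × 4500 mL ÷ 29.2 mM = 420.72 mL
L-asparagine: 0.798 g/L × 4.5 L = 3.59 g
glycerol: dilute stock: 1.57% ÷ 80% × 4500 mL = 88.31 mL
L-proline: 9.06 mmol/L × 115.1 g/mol × 4.5 L ÷ 1000 = 4.69 g
ampicillin: C1V1 = C2V2 → 169 µg/mL × 4500 mL ÷ 89700 µg/mL = 8.48 mL

magnesium chloride hexahydrate 10.80 g; L-arginine 420.72 mL; L-asparagine 3.59 g; glycerol 88.31 mL; L-proline 4.69 g; ampicillin 8.48 mL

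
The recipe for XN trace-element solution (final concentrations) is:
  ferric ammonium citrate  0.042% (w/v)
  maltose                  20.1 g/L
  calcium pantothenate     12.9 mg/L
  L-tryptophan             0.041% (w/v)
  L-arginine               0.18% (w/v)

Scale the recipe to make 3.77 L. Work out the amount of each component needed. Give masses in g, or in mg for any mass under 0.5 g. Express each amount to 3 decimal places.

Scale factor relative to 1 L: 3.77.
ferric ammonium citrate: 0.042% w/v = 0.42 g/L → 0.42 × 3.77 L = 1.583 g
maltose: 20.1 g/L × 3.77 L = 75.777 g
calcium pantothenate: 12.9 mg/L × 3.77 L = 48.633 mg
L-tryptophan: 0.041 g per 100 mL × 3770 mL ÷ 100 = 1.546 g
L-arginine: 0.18 g per 100 mL × 3770 mL ÷ 100 = 6.786 g

ferric ammonium citrate 1.583 g; maltose 75.777 g; calcium pantothenate 48.633 mg; L-tryptophan 1.546 g; L-arginine 6.786 g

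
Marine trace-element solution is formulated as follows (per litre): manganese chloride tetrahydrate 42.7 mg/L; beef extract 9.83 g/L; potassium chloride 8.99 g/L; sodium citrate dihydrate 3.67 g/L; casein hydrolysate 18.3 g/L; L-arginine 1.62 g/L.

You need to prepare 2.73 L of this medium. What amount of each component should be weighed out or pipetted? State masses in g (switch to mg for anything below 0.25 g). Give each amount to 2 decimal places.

Scale factor relative to 1 L: 2.73.
manganese chloride tetrahydrate: 42.7 mg/L × 2.73 L = 116.57 mg
beef extract: 9.83 g/L × 2.73 L = 26.84 g
potassium chloride: 8.99 g/L × 2.73 L = 24.54 g
sodium citrate dihydrate: 3.67 g/L × 2.73 L = 10.02 g
casein hydrolysate: 18.3 g/L × 2.73 L = 49.96 g
L-arginine: 1.62 g/L × 2.73 L = 4.42 g

manganese chloride tetrahydrate 116.57 mg; beef extract 26.84 g; potassium chloride 24.54 g; sodium citrate dihydrate 10.02 g; casein hydrolysate 49.96 g; L-arginine 4.42 g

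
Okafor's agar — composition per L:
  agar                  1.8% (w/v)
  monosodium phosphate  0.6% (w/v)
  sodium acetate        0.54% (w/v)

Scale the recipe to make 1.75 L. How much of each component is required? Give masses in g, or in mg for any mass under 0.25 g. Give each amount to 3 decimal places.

Scale factor relative to 1 L: 1.75.
agar: 1.8% w/v = 18 g/L → 18 × 1.75 L = 31.500 g
monosodium phosphate: 0.6% w/v = 6 g/L → 6 × 1.75 L = 10.500 g
sodium acetate: 0.54 g per 100 mL × 1750 mL ÷ 100 = 9.450 g

agar 31.500 g; monosodium phosphate 10.500 g; sodium acetate 9.450 g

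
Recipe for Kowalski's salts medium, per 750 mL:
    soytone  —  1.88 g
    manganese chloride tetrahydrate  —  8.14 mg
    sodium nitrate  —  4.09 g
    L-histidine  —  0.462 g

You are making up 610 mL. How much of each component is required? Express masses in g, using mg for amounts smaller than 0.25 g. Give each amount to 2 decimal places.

Scale factor = 610 mL / 750 mL = 0.813333.
soytone: 1.88 g × (610 mL / 750 mL) = 1.53 g
manganese chloride tetrahydrate: 8.14 mg × (610 mL / 750 mL) = 6.62 mg
sodium nitrate: 4.09 g × (610 mL / 750 mL) = 3.33 g
L-histidine: 0.462 g × (610 mL / 750 mL) = 0.38 g

soytone 1.53 g; manganese chloride tetrahydrate 6.62 mg; sodium nitrate 3.33 g; L-histidine 0.38 g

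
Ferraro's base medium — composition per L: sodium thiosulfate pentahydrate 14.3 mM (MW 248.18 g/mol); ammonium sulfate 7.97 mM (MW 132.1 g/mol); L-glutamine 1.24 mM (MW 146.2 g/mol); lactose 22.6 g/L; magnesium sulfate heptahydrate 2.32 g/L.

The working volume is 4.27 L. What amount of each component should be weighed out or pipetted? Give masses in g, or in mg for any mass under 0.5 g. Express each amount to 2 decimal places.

sodium thiosulfate pentahydrate 15.15 g; ammonium sulfate 4.50 g; L-glutamine 0.77 g; lactose 96.50 g; magnesium sulfate heptahydrate 9.91 g

Scale factor relative to 1 L: 4.27.
sodium thiosulfate pentahydrate: 14.3 mmol/L × 248.18 g/mol × 4.27 L ÷ 1000 = 15.15 g
ammonium sulfate: 7.97 mmol/L × 132.1 g/mol × 4.27 L ÷ 1000 = 4.50 g
L-glutamine: 1.24 mmol/L × 146.2 g/mol × 4.27 L ÷ 1000 = 0.77 g
lactose: 22.6 g/L × 4.27 L = 96.50 g
magnesium sulfate heptahydrate: 2.32 g/L × 4.27 L = 9.91 g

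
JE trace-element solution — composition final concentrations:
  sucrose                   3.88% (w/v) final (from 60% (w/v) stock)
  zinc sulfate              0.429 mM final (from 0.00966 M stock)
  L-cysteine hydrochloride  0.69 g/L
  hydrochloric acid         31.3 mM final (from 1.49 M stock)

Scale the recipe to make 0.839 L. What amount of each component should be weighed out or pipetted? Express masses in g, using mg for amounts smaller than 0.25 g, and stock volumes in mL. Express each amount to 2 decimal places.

Working volume: 0.839 L.
sucrose: V = C2·V2/C1 = 3.88% ÷ 60% × 839 mL = 54.26 mL
zinc sulfate: dilute stock: 0.429 mM × 839 mL ÷ 9.66 mM = 37.26 mL
L-cysteine hydrochloride: 0.69 g/L × 0.839 L = 0.58 g
hydrochloric acid: C1V1 = C2V2 → 31.3 mM × 839 mL ÷ 1490 mM = 17.62 mL

sucrose 54.26 mL; zinc sulfate 37.26 mL; L-cysteine hydrochloride 0.58 g; hydrochloric acid 17.62 mL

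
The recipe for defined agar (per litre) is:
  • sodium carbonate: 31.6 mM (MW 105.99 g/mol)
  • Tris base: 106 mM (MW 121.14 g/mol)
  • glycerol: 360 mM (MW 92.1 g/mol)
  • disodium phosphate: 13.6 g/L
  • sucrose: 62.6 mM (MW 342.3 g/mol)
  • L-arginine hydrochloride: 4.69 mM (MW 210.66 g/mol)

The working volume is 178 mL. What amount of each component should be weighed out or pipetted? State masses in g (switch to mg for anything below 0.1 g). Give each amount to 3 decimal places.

sodium carbonate 0.596 g; Tris base 2.286 g; glycerol 5.902 g; disodium phosphate 2.421 g; sucrose 3.814 g; L-arginine hydrochloride 0.176 g

Working volume: 178 mL = 0.178 L.
sodium carbonate: 31.6 mmol/L × 105.99 g/mol × 0.178 L ÷ 1000 = 0.596 g
Tris base: 106 mmol/L × 121.14 g/mol × 0.178 L ÷ 1000 = 2.286 g
glycerol: 360 mmol/L × 92.1 g/mol × 0.178 L ÷ 1000 = 5.902 g
disodium phosphate: 13.6 g/L × 0.178 L = 2.421 g
sucrose: 62.6 mmol/L × 342.3 g/mol × 0.178 L ÷ 1000 = 3.814 g
L-arginine hydrochloride: 4.69 mmol/L × 210.66 g/mol × 0.178 L ÷ 1000 = 0.176 g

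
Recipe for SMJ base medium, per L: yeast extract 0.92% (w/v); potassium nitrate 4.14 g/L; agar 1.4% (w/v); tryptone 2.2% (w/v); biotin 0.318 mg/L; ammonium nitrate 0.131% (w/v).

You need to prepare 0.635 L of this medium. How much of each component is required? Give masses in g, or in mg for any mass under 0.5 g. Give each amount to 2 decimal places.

Working volume: 0.635 L.
yeast extract: 0.92 g per 100 mL × 635 mL ÷ 100 = 5.84 g
potassium nitrate: 4.14 g/L × 0.635 L = 2.63 g
agar: 1.4 g per 100 mL × 635 mL ÷ 100 = 8.89 g
tryptone: 2.2% w/v = 22 g/L → 22 × 0.635 L = 13.97 g
biotin: 0.318 mg/L × 0.635 L = 0.20 mg
ammonium nitrate: 0.131 g per 100 mL × 635 mL ÷ 100 = 0.83 g

yeast extract 5.84 g; potassium nitrate 2.63 g; agar 8.89 g; tryptone 13.97 g; biotin 0.20 mg; ammonium nitrate 0.83 g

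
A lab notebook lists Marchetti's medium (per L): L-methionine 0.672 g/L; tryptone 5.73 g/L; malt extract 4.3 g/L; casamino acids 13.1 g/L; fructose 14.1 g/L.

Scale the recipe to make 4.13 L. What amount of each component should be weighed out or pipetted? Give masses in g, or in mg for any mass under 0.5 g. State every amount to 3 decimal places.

L-methionine 2.775 g; tryptone 23.665 g; malt extract 17.759 g; casamino acids 54.103 g; fructose 58.233 g

Working volume: 4.13 L.
L-methionine: 0.672 g/L × 4.13 L = 2.775 g
tryptone: 5.73 g/L × 4.13 L = 23.665 g
malt extract: 4.3 g/L × 4.13 L = 17.759 g
casamino acids: 13.1 g/L × 4.13 L = 54.103 g
fructose: 14.1 g/L × 4.13 L = 58.233 g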